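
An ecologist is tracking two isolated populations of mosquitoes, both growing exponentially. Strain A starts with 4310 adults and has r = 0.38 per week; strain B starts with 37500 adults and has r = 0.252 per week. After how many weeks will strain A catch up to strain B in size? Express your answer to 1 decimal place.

16.9 weeks

Set 4310·e^(0.38t) = 37500·e^(0.252t).
e^((0.38 − 0.252)t) = 37500/4310 → e^(0.128·t) = 8.7007.
0.128·t = ln(8.7007) = 2.1634, so t = 2.1634/0.128 = 16.902.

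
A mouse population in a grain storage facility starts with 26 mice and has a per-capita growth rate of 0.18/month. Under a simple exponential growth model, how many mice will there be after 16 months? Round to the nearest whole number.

463 mice

N(t) = N₀·e^(rt) = 26 × e^(0.18×16) = 26 × e^2.88.
e^2.88 ≈ 17.814, so N ≈ 26 × 17.814 = 463.171.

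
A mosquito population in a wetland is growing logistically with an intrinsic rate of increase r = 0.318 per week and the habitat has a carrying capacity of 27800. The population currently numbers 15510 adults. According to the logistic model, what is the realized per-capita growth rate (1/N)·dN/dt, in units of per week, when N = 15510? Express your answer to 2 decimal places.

0.14 per week

(1/N)·dN/dt = r(1 − N/K) = 0.318 × (1 − 15510/27800).
= 0.318 × 0.44209 = 0.14058.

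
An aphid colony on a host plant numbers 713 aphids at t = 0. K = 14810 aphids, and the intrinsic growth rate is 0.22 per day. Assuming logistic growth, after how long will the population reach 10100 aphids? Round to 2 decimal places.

17.03 days

A = (K − N₀)/N₀ = (14810 − 713)/713 = 19.771.
Solve 14810/(1 + 19.771·e^(−0.22t)) = 10100: 1 + 19.771·e^(−0.22t) = 1.4663, so e^(−0.22t) = 0.0235864.
−0.22·t = ln(0.0235864) = -3.7471, so t = 3.7471/0.22 = 17.032.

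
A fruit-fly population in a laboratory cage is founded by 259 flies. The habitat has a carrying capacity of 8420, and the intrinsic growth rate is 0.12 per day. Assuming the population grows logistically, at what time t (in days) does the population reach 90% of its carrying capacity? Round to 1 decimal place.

47.1 days

A = (K − N₀)/N₀ = (8420 − 259)/259 = 31.51.
Solve 8420/(1 + 31.51·e^(−0.12t)) = 7578: 1 + 31.51·e^(−0.12t) = 1.1111, so e^(−0.12t) = 0.00352626.
−0.12·t = ln(0.00352626) = -5.6475, so t = 5.6475/0.12 = 47.063.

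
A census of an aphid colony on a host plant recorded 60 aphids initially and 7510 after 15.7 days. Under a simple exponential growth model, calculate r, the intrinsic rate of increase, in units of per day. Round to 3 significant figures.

From N(t) = N₀·e^(rt): e^(r·15.7) = 7510/60 = 125.17.
r·15.7 = ln(125.17) = 4.8296, so r = 4.8296/15.7 = 0.30762.

0.308 per day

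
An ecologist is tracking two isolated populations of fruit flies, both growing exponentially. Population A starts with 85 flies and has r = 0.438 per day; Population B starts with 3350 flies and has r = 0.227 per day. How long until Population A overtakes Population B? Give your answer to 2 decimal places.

17.41 days

Set 85·e^(0.438t) = 3350·e^(0.227t).
e^((0.438 − 0.227)t) = 3350/85 → e^(0.211·t) = 39.412.
0.211·t = ln(39.412) = 3.6741, so t = 3.6741/0.211 = 17.413.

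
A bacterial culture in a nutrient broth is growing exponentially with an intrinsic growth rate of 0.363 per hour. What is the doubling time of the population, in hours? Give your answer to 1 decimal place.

1.9 hours

Doubling time t_d = ln(2)/r = 0.6931/0.363 = 1.9095.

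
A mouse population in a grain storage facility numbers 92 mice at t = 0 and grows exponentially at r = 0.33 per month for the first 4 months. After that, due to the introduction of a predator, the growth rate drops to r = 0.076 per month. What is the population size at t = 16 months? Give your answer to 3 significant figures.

Phase 1: N(4) = 92·e^(0.33×4) = 92·e^1.32 = 344.395.
Phase 2 runs for 16 − 4 = 12 months at r = 0.076.
N(16) = 344.395·e^(0.076×12) = 344.395·e^0.912 = 857.301.

857 mice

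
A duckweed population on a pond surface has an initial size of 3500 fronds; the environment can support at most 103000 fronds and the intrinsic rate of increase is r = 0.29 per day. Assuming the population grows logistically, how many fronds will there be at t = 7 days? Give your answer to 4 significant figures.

21760 fronds

A = (K − N₀)/N₀ = (103000 − 3500)/3500 = 28.429.
N(t) = K/(1 + A·e^(−rt)) = 103000/(1 + 28.429×e^(−0.29×7)).
e^(−2.03) = 0.13134; denominator = 1 + 28.429×0.13134 = 4.7337.
N = 103000/4.7337 = 21759.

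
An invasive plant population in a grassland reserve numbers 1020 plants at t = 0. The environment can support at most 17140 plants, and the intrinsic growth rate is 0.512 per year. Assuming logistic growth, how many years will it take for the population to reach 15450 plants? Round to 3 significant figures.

9.71 years

A = (K − N₀)/N₀ = (17140 − 1020)/1020 = 15.804.
Solve 17140/(1 + 15.804·e^(−0.512t)) = 15450: 1 + 15.804·e^(−0.512t) = 1.1094, so e^(−0.512t) = 0.00692139.
−0.512·t = ln(0.00692139) = -4.9731, so t = 4.9731/0.512 = 9.7132.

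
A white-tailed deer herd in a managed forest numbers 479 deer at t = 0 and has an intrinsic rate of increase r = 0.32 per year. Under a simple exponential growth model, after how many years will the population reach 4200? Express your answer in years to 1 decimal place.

6.8 years

Set N₀·e^(rt) = 4200: e^(0.32·t) = 4200/479 = 8.7683.
0.32·t = ln(8.7683) = 2.1711, so t = 2.1711/0.32 = 6.7848.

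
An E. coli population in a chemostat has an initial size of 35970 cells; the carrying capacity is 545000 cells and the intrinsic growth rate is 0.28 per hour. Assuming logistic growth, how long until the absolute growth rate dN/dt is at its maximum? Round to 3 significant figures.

9.46 hours

Logistic growth is fastest at N = K/2 = 272500.
A = (K − N₀)/N₀ = 14.152. Set K/(1 + A·e^(−rt)) = K/2 → A·e^(−rt) = 1.
e^(−0.28t) = 1/14.152 = 0.0706638, so t = ln(14.152)/0.28 = 2.6498/0.28 = 9.4636.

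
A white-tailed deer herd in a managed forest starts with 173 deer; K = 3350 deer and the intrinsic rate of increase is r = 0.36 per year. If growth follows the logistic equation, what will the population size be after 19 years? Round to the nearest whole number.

A = (K − N₀)/N₀ = (3350 − 173)/173 = 18.364.
N(t) = K/(1 + A·e^(−rt)) = 3350/(1 + 18.364×e^(−0.36×19)).
e^(−6.84) = 0.0010701; denominator = 1 + 18.364×0.0010701 = 1.0197.
N = 3350/1.0197 = 3285.44.

3285 deer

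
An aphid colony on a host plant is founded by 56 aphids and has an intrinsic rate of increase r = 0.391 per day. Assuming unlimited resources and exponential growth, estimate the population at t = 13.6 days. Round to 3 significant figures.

11400 aphids

N(t) = N₀·e^(rt) = 56 × e^(0.391×13.6) = 56 × e^5.318.
e^5.318 ≈ 203.89, so N ≈ 56 × 203.89 = 11418.1.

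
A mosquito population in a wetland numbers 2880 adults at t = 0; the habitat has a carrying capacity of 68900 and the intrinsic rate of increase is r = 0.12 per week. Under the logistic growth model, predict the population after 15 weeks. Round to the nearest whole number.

A = (K − N₀)/N₀ = (68900 − 2880)/2880 = 22.924.
N(t) = K/(1 + A·e^(−rt)) = 68900/(1 + 22.924×e^(−0.12×15)).
e^(−1.8) = 0.1653; denominator = 1 + 22.924×0.1653 = 4.7892.
N = 68900/4.7892 = 14386.4.

14386 adults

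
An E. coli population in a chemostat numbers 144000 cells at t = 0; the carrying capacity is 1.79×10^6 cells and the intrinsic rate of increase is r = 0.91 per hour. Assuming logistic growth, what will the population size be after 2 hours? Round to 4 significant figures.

627600 cells

A = (K − N₀)/N₀ = (1.79×10^6 − 144000)/144000 = 11.431.
N(t) = K/(1 + A·e^(−rt)) = 1.79×10^6/(1 + 11.431×e^(−0.91×2)).
e^(−1.82) = 0.16203; denominator = 1 + 11.431×0.16203 = 2.852.
N = 1.79×10^6/2.852 = 627620.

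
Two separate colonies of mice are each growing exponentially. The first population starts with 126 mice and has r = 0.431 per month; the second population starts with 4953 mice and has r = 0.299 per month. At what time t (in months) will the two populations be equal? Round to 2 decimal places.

Set 126·e^(0.431t) = 4953·e^(0.299t).
e^((0.431 − 0.299)t) = 4953/126 → e^(0.132·t) = 39.31.
0.132·t = ln(39.31) = 3.6715, so t = 3.6715/0.132 = 27.814.

27.81 months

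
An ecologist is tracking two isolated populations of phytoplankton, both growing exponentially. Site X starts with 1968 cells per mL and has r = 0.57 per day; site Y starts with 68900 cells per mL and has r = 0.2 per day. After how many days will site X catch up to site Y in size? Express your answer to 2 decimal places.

9.61 days

Set 1968·e^(0.57t) = 68900·e^(0.2t).
e^((0.57 − 0.2)t) = 68900/1968 → e^(0.37·t) = 35.01.
0.37·t = ln(35.01) = 3.5556, so t = 3.5556/0.37 = 9.6098.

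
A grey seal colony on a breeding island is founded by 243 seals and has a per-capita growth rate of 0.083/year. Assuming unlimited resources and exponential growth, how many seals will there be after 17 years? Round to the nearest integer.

996 seals

N(t) = N₀·e^(rt) = 243 × e^(0.083×17) = 243 × e^1.411.
e^1.411 ≈ 4.1001, so N ≈ 243 × 4.1001 = 996.313.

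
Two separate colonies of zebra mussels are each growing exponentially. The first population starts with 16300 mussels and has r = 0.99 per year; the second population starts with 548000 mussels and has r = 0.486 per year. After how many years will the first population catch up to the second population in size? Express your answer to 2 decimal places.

Set 16300·e^(0.99t) = 548000·e^(0.486t).
e^((0.99 − 0.486)t) = 548000/16300 → e^(0.504·t) = 33.62.
0.504·t = ln(33.62) = 3.5151, so t = 3.5151/0.504 = 6.9744.

6.97 years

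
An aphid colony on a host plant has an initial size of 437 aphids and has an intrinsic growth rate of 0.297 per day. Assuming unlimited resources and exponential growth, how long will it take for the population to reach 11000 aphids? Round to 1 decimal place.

10.9 days

Set N₀·e^(rt) = 11000: e^(0.297·t) = 11000/437 = 25.172.
0.297·t = ln(25.172) = 3.2257, so t = 3.2257/0.297 = 10.861.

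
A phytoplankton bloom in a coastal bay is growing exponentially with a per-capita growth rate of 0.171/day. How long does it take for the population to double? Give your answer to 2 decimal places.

Doubling time t_d = ln(2)/r = 0.6931/0.171 = 4.0535.

4.05 days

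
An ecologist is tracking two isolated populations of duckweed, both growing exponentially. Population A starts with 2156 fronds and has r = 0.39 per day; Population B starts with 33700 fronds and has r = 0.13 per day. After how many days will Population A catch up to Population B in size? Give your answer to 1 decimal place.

10.6 days

Set 2156·e^(0.39t) = 33700·e^(0.13t).
e^((0.39 − 0.13)t) = 33700/2156 → e^(0.26·t) = 15.631.
0.26·t = ln(15.631) = 2.7492, so t = 2.7492/0.26 = 10.574.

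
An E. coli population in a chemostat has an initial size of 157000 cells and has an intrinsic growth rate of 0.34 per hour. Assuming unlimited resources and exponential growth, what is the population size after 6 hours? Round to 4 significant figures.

N(t) = N₀·e^(rt) = 157000 × e^(0.34×6) = 157000 × e^2.04.
e^2.04 ≈ 7.6906, so N ≈ 157000 × 7.6906 = 1.207426×10^6.

1207000 cells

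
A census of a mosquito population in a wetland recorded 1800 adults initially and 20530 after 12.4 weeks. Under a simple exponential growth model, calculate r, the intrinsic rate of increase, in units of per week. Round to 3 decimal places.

0.196 per week

From N(t) = N₀·e^(rt): e^(r·12.4) = 20530/1800 = 11.406.
r·12.4 = ln(11.406) = 2.4341, so r = 2.4341/12.4 = 0.1963.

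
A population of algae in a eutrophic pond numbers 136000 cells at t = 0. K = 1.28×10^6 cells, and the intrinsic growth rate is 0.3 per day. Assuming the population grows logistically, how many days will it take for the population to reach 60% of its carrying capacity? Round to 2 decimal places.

8.45 days

A = (K − N₀)/N₀ = (1.28×10^6 − 136000)/136000 = 8.4118.
Solve 1.28×10^6/(1 + 8.4118·e^(−0.3t)) = 768000: 1 + 8.4118·e^(−0.3t) = 1.6667, so e^(−0.3t) = 0.0792541.
−0.3·t = ln(0.0792541) = -2.5351, so t = 2.5351/0.3 = 8.4503.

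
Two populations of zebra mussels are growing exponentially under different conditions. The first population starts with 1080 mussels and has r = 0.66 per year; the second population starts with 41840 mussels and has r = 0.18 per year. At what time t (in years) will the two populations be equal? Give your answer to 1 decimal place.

Set 1080·e^(0.66t) = 41840·e^(0.18t).
e^((0.66 − 0.18)t) = 41840/1080 → e^(0.48·t) = 38.741.
0.48·t = ln(38.741) = 3.6569, so t = 3.6569/0.48 = 7.6185.

7.6 years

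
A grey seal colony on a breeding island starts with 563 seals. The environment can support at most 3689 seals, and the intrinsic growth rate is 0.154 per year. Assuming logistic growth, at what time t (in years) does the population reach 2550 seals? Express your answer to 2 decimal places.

16.36 years

A = (K − N₀)/N₀ = (3689 − 563)/563 = 5.5524.
Solve 3689/(1 + 5.5524·e^(−0.154t)) = 2550: 1 + 5.5524·e^(−0.154t) = 1.4467, so e^(−0.154t) = 0.0804457.
−0.154·t = ln(0.0804457) = -2.5202, so t = 2.5202/0.154 = 16.365.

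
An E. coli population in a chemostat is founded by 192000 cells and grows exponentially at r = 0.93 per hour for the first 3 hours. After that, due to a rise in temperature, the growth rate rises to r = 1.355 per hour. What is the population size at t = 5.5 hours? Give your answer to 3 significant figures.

92500000 cells

Phase 1: N(3) = 192000·e^(0.93×3) = 192000·e^2.79 = 3.125956×10^6.
Phase 2 runs for 5.5 − 3 = 2.5 hours at r = 1.355.
N(5.5) = 3.125956×10^6·e^(1.355×2.5) = 3.125956×10^6·e^3.388 = 9.250291×10^7.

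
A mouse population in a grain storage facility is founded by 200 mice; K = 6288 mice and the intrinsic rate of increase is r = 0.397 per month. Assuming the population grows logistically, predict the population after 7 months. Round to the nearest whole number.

2176 mice

A = (K − N₀)/N₀ = (6288 − 200)/200 = 30.44.
N(t) = K/(1 + A·e^(−rt)) = 6288/(1 + 30.44×e^(−0.397×7)).
e^(−2.779) = 0.062101; denominator = 1 + 30.44×0.062101 = 2.8903.
N = 6288/2.8903 = 2175.52.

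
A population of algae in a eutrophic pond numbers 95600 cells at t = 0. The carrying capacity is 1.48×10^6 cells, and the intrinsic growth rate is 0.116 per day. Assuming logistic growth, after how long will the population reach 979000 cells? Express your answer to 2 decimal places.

A = (K − N₀)/N₀ = (1.48×10^6 − 95600)/95600 = 14.481.
Solve 1.48×10^6/(1 + 14.481·e^(−0.116t)) = 979000: 1 + 14.481·e^(−0.116t) = 1.5117, so e^(−0.116t) = 0.0353388.
−0.116·t = ln(0.0353388) = -3.3428, so t = 3.3428/0.116 = 28.817.

28.82 days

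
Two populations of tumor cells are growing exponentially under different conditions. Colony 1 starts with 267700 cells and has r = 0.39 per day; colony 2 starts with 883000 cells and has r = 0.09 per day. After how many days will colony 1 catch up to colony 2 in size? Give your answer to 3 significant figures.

3.98 days

Set 267700·e^(0.39t) = 883000·e^(0.09t).
e^((0.39 − 0.09)t) = 883000/267700 → e^(0.3·t) = 3.2985.
0.3·t = ln(3.2985) = 1.1935, so t = 1.1935/0.3 = 3.9782.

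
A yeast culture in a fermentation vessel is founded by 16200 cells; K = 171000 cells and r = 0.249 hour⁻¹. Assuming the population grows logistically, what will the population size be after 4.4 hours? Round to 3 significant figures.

40800 cells

A = (K − N₀)/N₀ = (171000 − 16200)/16200 = 9.5556.
N(t) = K/(1 + A·e^(−rt)) = 171000/(1 + 9.5556×e^(−0.249×4.4)).
e^(−1.096) = 0.33434; denominator = 1 + 9.5556×0.33434 = 4.1948.
N = 171000/4.1948 = 40764.8.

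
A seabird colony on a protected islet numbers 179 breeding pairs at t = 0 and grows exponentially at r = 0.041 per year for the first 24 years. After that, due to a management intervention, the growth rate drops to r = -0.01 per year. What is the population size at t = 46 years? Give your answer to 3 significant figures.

384 breeding pairs

Phase 1: N(24) = 179·e^(0.041×24) = 179·e^0.984 = 478.849.
Phase 2 runs for 46 − 24 = 22 years at r = -0.01.
N(46) = 478.849·e^(-0.01×22) = 478.849·e^-0.22 = 384.286.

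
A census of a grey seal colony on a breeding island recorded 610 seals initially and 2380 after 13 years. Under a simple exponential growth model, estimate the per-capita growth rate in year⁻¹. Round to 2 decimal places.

From N(t) = N₀·e^(rt): e^(r·13) = 2380/610 = 3.9016.
r·13 = ln(3.9016) = 1.3614, so r = 1.3614/13 = 0.10472.

0.10 per year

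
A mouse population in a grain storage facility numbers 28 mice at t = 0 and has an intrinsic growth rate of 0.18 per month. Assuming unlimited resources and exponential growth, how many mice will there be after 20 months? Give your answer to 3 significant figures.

N(t) = N₀·e^(rt) = 28 × e^(0.18×20) = 28 × e^3.6.
e^3.6 ≈ 36.598, so N ≈ 28 × 36.598 = 1024.75.

1020 mice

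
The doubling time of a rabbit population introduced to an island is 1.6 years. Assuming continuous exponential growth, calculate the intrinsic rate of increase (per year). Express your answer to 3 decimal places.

0.433 per year

r = ln(2)/t_d = 0.6931/1.6 = 0.43322.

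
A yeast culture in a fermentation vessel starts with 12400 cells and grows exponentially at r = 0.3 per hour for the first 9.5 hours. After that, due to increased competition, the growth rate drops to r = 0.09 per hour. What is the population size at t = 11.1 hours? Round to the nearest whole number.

Phase 1: N(9.5) = 12400·e^(0.3×9.5) = 12400·e^2.85 = 214368.
Phase 2 runs for 11.1 − 9.5 = 1.6 hours at r = 0.09.
N(11.1) = 214368·e^(0.09×1.6) = 214368·e^0.144 = 247571.

247571 cells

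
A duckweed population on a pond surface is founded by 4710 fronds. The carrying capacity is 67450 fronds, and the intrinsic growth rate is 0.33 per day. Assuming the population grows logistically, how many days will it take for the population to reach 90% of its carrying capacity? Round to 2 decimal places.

14.50 days

A = (K − N₀)/N₀ = (67450 − 4710)/4710 = 13.321.
Solve 67450/(1 + 13.321·e^(−0.33t)) = 60705: 1 + 13.321·e^(−0.33t) = 1.1111, so e^(−0.33t) = 0.0083413.
−0.33·t = ln(0.0083413) = -4.7865, so t = 4.7865/0.33 = 14.505.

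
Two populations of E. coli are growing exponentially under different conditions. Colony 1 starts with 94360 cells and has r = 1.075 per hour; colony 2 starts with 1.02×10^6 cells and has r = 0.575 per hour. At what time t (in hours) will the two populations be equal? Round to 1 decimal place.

Set 94360·e^(1.075t) = 1.02×10^6·e^(0.575t).
e^((1.075 − 0.575)t) = 1.02×10^6/94360 → e^(0.5·t) = 10.81.
0.5·t = ln(10.81) = 2.3804, so t = 2.3804/0.5 = 4.7609.

4.8 hours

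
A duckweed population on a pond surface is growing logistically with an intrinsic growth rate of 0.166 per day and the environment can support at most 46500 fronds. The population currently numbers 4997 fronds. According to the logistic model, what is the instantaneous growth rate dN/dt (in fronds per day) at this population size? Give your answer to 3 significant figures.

740 fronds per day

dN/dt = rN(1 − N/K) = 0.166 × 4997 × (1 − 4997/46500).
1 − 4997/46500 = 0.89254; dN/dt = 0.166 × 4997 × 0.89254 = 740.36.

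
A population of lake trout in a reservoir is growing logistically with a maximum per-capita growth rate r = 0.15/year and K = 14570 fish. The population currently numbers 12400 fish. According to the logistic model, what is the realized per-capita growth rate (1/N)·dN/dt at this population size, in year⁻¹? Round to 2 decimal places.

(1/N)·dN/dt = r(1 − N/K) = 0.15 × (1 − 12400/14570).
= 0.15 × 0.14894 = 0.02234.

0.02 per year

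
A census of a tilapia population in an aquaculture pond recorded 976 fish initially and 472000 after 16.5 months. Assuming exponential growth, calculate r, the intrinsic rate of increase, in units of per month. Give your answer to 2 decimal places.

From N(t) = N₀·e^(rt): e^(r·16.5) = 472000/976 = 483.61.
r·16.5 = ln(483.61) = 6.1813, so r = 6.1813/16.5 = 0.37462.

0.37 per month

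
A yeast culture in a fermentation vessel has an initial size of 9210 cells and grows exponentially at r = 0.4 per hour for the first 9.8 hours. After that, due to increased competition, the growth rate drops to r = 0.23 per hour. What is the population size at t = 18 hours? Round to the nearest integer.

Phase 1: N(9.8) = 9210·e^(0.4×9.8) = 9210·e^3.92 = 464188.
Phase 2 runs for 18 − 9.8 = 8.2 hours at r = 0.23.
N(18) = 464188·e^(0.23×8.2) = 464188·e^1.886 = 3.060366×10^6.

3060366 cells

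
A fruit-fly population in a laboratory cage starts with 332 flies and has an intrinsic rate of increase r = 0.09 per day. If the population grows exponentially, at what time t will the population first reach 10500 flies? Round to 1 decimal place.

Set N₀·e^(rt) = 10500: e^(0.09·t) = 10500/332 = 31.627.
0.09·t = ln(31.627) = 3.454, so t = 3.454/0.09 = 38.378.

38.4 days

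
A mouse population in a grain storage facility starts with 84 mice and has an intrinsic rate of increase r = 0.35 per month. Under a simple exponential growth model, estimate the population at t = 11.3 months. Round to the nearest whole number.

4384 mice

N(t) = N₀·e^(rt) = 84 × e^(0.35×11.3) = 84 × e^3.955.
e^3.955 ≈ 52.196, so N ≈ 84 × 52.196 = 4384.44.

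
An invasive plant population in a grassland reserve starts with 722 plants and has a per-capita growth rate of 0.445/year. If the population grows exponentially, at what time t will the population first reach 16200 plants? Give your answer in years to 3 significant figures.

Set N₀·e^(rt) = 16200: e^(0.445·t) = 16200/722 = 22.438.
0.445·t = ln(22.438) = 3.1107, so t = 3.1107/0.445 = 6.9904.

6.99 years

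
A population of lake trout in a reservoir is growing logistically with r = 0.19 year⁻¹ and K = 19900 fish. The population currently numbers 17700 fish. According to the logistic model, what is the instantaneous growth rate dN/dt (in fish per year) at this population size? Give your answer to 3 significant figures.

372 fish per year

dN/dt = rN(1 − N/K) = 0.19 × 17700 × (1 − 17700/19900).
1 − 17700/19900 = 0.11055; dN/dt = 0.19 × 17700 × 0.11055 = 371.79.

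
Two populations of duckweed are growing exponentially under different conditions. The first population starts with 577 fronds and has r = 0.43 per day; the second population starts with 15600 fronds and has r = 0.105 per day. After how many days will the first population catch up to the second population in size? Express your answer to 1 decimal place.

Set 577·e^(0.43t) = 15600·e^(0.105t).
e^((0.43 − 0.105)t) = 15600/577 → e^(0.325·t) = 27.036.
0.325·t = ln(27.036) = 3.2972, so t = 3.2972/0.325 = 10.145.

10.1 days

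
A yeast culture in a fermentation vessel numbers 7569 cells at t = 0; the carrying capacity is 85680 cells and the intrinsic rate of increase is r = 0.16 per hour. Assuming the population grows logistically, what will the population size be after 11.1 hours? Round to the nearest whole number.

A = (K − N₀)/N₀ = (85680 − 7569)/7569 = 10.32.
N(t) = K/(1 + A·e^(−rt)) = 85680/(1 + 10.32×e^(−0.16×11.1)).
e^(−1.776) = 0.16931; denominator = 1 + 10.32×0.16931 = 2.7473.
N = 85680/2.7473 = 31187.

31187 cells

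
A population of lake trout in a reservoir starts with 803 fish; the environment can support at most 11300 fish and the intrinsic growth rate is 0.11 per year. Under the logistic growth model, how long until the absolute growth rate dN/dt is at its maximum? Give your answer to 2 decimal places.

23.37 years

Logistic growth is fastest at N = K/2 = 5650.
A = (K − N₀)/N₀ = 13.072. Set K/(1 + A·e^(−rt)) = K/2 → A·e^(−rt) = 1.
e^(−0.11t) = 1/13.072 = 0.076498, so t = ln(13.072)/0.11 = 2.5705/0.11 = 23.368.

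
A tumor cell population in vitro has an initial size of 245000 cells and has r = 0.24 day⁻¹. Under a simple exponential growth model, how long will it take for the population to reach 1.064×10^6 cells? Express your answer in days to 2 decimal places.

6.12 days

Set N₀·e^(rt) = 1.064×10^6: e^(0.24·t) = 1.064×10^6/245000 = 4.3429.
0.24·t = ln(4.3429) = 1.4685, so t = 1.4685/0.24 = 6.1189.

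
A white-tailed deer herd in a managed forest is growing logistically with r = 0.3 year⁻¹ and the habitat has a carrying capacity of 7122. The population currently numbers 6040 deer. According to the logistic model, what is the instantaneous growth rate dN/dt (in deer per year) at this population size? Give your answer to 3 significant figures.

dN/dt = rN(1 − N/K) = 0.3 × 6040 × (1 − 6040/7122).
1 − 6040/7122 = 0.15192; dN/dt = 0.3 × 6040 × 0.15192 = 275.29.

275 deer per year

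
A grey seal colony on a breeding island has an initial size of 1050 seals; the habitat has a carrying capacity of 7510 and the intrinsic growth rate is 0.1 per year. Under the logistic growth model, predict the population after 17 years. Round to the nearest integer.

A = (K − N₀)/N₀ = (7510 − 1050)/1050 = 6.1524.
N(t) = K/(1 + A·e^(−rt)) = 7510/(1 + 6.1524×e^(−0.1×17)).
e^(−1.7) = 0.18268; denominator = 1 + 6.1524×0.18268 = 2.1239.
N = 7510/2.1239 = 3535.88.

3536 seals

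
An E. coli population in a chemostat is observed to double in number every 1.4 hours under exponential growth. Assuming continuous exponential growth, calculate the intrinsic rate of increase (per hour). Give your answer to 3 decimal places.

r = ln(2)/t_d = 0.6931/1.4 = 0.49511.

0.495 per hour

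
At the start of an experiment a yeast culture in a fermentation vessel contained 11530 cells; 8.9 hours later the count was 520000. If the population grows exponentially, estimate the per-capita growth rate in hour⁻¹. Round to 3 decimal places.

From N(t) = N₀·e^(rt): e^(r·8.9) = 520000/11530 = 45.1.
r·8.9 = ln(45.1) = 3.8089, so r = 3.8089/8.9 = 0.42796.

0.428 per hour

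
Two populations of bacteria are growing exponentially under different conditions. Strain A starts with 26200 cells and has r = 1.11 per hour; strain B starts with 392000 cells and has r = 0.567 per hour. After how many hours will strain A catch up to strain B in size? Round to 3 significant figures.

4.98 hours

Set 26200·e^(1.11t) = 392000·e^(0.567t).
e^((1.11 − 0.567)t) = 392000/26200 → e^(0.543·t) = 14.962.
0.543·t = ln(14.962) = 2.7055, so t = 2.7055/0.543 = 4.9825.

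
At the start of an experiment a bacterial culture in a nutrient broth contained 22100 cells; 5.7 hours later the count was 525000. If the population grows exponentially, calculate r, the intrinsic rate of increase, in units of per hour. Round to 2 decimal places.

0.56 per hour

From N(t) = N₀·e^(rt): e^(r·5.7) = 525000/22100 = 23.756.
r·5.7 = ln(23.756) = 3.1678, so r = 3.1678/5.7 = 0.55576.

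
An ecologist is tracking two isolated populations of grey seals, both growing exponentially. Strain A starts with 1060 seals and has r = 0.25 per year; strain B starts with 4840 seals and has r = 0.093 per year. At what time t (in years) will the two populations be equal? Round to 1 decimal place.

Set 1060·e^(0.25t) = 4840·e^(0.093t).
e^((0.25 − 0.093)t) = 4840/1060 → e^(0.157·t) = 4.566.
0.157·t = ln(4.566) = 1.5186, so t = 1.5186/0.157 = 9.6729.

9.7 years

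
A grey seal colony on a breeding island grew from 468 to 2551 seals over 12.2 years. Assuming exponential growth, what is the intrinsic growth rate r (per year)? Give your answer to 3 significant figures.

From N(t) = N₀·e^(rt): e^(r·12.2) = 2551/468 = 5.4509.
r·12.2 = ln(5.4509) = 1.6958, so r = 1.6958/12.2 = 0.139.

0.139 per year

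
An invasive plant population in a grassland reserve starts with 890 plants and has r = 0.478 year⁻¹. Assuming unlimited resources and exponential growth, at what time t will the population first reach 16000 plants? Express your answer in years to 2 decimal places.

6.04 years

Set N₀·e^(rt) = 16000: e^(0.478·t) = 16000/890 = 17.978.
0.478·t = ln(17.978) = 2.8891, so t = 2.8891/0.478 = 6.0442.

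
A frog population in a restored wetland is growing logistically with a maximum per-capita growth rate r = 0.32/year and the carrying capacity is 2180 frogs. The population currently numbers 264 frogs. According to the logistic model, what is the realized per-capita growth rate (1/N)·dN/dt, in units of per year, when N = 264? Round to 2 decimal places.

(1/N)·dN/dt = r(1 − N/K) = 0.32 × (1 − 264/2180).
= 0.32 × 0.8789 = 0.28125.

0.28 per year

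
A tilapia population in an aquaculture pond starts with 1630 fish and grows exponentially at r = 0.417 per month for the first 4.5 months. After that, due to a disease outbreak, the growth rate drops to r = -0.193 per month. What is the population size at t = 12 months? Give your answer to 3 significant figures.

2500 fish

Phase 1: N(4.5) = 1630·e^(0.417×4.5) = 1630·e^1.876 = 10644.9.
Phase 2 runs for 12 − 4.5 = 7.5 months at r = -0.193.
N(12) = 10644.9·e^(-0.193×7.5) = 10644.9·e^-1.448 = 2503.23.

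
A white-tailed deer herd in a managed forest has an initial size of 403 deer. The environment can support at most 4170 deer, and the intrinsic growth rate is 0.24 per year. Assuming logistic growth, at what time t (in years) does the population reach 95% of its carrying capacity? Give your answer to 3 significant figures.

21.6 years

A = (K − N₀)/N₀ = (4170 − 403)/403 = 9.3474.
Solve 4170/(1 + 9.3474·e^(−0.24t)) = 3961.5: 1 + 9.3474·e^(−0.24t) = 1.0526, so e^(−0.24t) = 0.00563061.
−0.24·t = ln(0.00563061) = -5.1795, so t = 5.1795/0.24 = 21.581.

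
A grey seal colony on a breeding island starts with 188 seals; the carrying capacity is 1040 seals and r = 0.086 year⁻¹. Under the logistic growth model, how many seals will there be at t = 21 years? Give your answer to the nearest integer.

A = (K − N₀)/N₀ = (1040 − 188)/188 = 4.5319.
N(t) = K/(1 + A·e^(−rt)) = 1040/(1 + 4.5319×e^(−0.086×21)).
e^(−1.806) = 0.16431; denominator = 1 + 4.5319×0.16431 = 1.7446.
N = 1040/1.7446 = 596.112.

596 seals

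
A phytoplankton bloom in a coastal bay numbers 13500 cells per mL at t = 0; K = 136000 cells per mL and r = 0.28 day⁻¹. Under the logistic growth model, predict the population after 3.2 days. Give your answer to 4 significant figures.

A = (K − N₀)/N₀ = (136000 − 13500)/13500 = 9.0741.
N(t) = K/(1 + A·e^(−rt)) = 136000/(1 + 9.0741×e^(−0.28×3.2)).
e^(−0.896) = 0.4082; denominator = 1 + 9.0741×0.4082 = 4.704.
N = 136000/4.704 = 28911.4.

28910 cells per mL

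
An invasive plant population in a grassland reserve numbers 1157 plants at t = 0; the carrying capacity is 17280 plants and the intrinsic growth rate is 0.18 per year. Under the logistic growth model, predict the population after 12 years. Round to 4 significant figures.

6628 plants

A = (K − N₀)/N₀ = (17280 − 1157)/1157 = 13.935.
N(t) = K/(1 + A·e^(−rt)) = 17280/(1 + 13.935×e^(−0.18×12)).
e^(−2.16) = 0.11533; denominator = 1 + 13.935×0.11533 = 2.6071.
N = 17280/2.6071 = 6628.12.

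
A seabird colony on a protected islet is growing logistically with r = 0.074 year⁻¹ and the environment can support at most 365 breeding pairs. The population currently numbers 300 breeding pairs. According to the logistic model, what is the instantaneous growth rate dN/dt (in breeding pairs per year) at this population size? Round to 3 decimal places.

3.953 breeding pairs per year

dN/dt = rN(1 − N/K) = 0.074 × 300 × (1 − 300/365).
1 − 300/365 = 0.17808; dN/dt = 0.074 × 300 × 0.17808 = 3.9534.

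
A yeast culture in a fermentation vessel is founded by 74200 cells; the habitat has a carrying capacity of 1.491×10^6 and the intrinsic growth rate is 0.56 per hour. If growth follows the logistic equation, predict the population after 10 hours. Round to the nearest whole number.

1392666 cells

A = (K − N₀)/N₀ = (1.491×10^6 − 74200)/74200 = 19.094.
N(t) = K/(1 + A·e^(−rt)) = 1.491×10^6/(1 + 19.094×e^(−0.56×10)).
e^(−5.6) = 0.0036979; denominator = 1 + 19.094×0.0036979 = 1.0706.
N = 1.491×10^6/1.0706 = 1.392666×10^6.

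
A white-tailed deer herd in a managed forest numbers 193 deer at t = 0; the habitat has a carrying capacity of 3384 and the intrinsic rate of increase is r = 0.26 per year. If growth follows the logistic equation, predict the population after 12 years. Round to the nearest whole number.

1956 deer

A = (K − N₀)/N₀ = (3384 − 193)/193 = 16.534.
N(t) = K/(1 + A·e^(−rt)) = 3384/(1 + 16.534×e^(−0.26×12)).
e^(−3.12) = 0.044157; denominator = 1 + 16.534×0.044157 = 1.7301.
N = 3384/1.7301 = 1955.98.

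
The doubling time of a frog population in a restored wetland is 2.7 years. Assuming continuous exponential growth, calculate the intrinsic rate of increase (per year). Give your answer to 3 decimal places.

0.257 per year

r = ln(2)/t_d = 0.6931/2.7 = 0.25672.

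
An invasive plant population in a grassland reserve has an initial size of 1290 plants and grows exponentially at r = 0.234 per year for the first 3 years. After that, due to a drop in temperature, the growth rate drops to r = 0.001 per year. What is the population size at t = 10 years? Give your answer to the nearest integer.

Phase 1: N(3) = 1290·e^(0.234×3) = 1290·e^0.702 = 2602.94.
Phase 2 runs for 10 − 3 = 7 years at r = 0.001.
N(10) = 2602.94·e^(0.001×7) = 2602.94·e^0.007 = 2621.23.

2621 plants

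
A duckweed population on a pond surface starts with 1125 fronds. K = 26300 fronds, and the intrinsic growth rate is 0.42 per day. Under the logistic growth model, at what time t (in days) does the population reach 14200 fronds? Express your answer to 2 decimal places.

A = (K − N₀)/N₀ = (26300 − 1125)/1125 = 22.378.
Solve 26300/(1 + 22.378·e^(−0.42t)) = 14200: 1 + 22.378·e^(−0.42t) = 1.8521, so e^(−0.42t) = 0.0380785.
−0.42·t = ln(0.0380785) = -3.2681, so t = 3.2681/0.42 = 7.7812.

7.78 days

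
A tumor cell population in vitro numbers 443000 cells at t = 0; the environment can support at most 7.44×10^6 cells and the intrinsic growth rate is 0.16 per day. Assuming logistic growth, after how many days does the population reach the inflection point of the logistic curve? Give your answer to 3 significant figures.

Logistic growth is fastest at N = K/2 = 3.72×10^6.
A = (K − N₀)/N₀ = 15.795. Set K/(1 + A·e^(−rt)) = K/2 → A·e^(−rt) = 1.
e^(−0.16t) = 1/15.795 = 0.0633128, so t = ln(15.795)/0.16 = 2.7597/0.16 = 17.248.

17.2 days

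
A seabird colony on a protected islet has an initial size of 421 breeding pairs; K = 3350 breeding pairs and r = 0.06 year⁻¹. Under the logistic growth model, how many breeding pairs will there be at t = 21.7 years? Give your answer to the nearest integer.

A = (K − N₀)/N₀ = (3350 − 421)/421 = 6.9572.
N(t) = K/(1 + A·e^(−rt)) = 3350/(1 + 6.9572×e^(−0.06×21.7)).
e^(−1.302) = 0.27199; denominator = 1 + 6.9572×0.27199 = 2.8923.
N = 3350/2.8923 = 1158.25.

1158 breeding pairs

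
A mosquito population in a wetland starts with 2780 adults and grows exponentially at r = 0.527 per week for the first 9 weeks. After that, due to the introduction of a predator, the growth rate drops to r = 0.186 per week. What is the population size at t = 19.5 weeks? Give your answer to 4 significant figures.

2249000 adults

Phase 1: N(9) = 2780·e^(0.527×9) = 2780·e^4.743 = 319083.
Phase 2 runs for 19.5 − 9 = 10.5 weeks at r = 0.186.
N(19.5) = 319083·e^(0.186×10.5) = 319083·e^1.953 = 2.249472×10^6.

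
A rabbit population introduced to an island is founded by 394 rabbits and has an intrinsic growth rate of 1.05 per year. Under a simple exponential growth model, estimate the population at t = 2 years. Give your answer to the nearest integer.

N(t) = N₀·e^(rt) = 394 × e^(1.05×2) = 394 × e^2.1.
e^2.1 ≈ 8.1662, so N ≈ 394 × 8.1662 = 3217.47.

3217 rabbits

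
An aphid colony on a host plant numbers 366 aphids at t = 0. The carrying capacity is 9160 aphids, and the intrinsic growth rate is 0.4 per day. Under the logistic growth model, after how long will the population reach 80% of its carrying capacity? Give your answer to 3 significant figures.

A = (K − N₀)/N₀ = (9160 − 366)/366 = 24.027.
Solve 9160/(1 + 24.027·e^(−0.4t)) = 7328: 1 + 24.027·e^(−0.4t) = 1.25, so e^(−0.4t) = 0.0104048.
−0.4·t = ln(0.0104048) = -4.5655, so t = 4.5655/0.4 = 11.414.

11.4 days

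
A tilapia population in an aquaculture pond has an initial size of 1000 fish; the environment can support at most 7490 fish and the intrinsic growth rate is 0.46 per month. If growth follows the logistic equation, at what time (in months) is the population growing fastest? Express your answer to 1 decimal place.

Logistic growth is fastest at N = K/2 = 3745.
A = (K − N₀)/N₀ = 6.49. Set K/(1 + A·e^(−rt)) = K/2 → A·e^(−rt) = 1.
e^(−0.46t) = 1/6.49 = 0.154083, so t = ln(6.49)/0.46 = 1.8703/0.46 = 4.0658.

4.1 months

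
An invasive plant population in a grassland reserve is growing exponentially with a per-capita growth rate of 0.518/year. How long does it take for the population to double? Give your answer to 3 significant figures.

1.34 years

Doubling time t_d = ln(2)/r = 0.6931/0.518 = 1.3381.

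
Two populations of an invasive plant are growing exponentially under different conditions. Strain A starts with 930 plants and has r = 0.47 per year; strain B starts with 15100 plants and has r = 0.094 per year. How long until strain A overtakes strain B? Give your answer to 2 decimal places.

7.41 years

Set 930·e^(0.47t) = 15100·e^(0.094t).
e^((0.47 − 0.094)t) = 15100/930 → e^(0.376·t) = 16.237.
0.376·t = ln(16.237) = 2.7873, so t = 2.7873/0.376 = 7.4129.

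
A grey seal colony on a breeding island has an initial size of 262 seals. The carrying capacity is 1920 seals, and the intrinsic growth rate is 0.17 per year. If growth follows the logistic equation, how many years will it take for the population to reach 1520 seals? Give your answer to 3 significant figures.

18.7 years

A = (K − N₀)/N₀ = (1920 − 262)/262 = 6.3282.
Solve 1920/(1 + 6.3282·e^(−0.17t)) = 1520: 1 + 6.3282·e^(−0.17t) = 1.2632, so e^(−0.17t) = 0.0415847.
−0.17·t = ln(0.0415847) = -3.18, so t = 3.18/0.17 = 18.706.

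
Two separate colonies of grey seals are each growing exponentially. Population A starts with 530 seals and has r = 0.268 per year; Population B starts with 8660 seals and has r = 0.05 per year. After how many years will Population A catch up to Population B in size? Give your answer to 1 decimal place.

Set 530·e^(0.268t) = 8660·e^(0.05t).
e^((0.268 − 0.05)t) = 8660/530 → e^(0.218·t) = 16.34.
0.218·t = ln(16.34) = 2.7936, so t = 2.7936/0.218 = 12.815.

12.8 years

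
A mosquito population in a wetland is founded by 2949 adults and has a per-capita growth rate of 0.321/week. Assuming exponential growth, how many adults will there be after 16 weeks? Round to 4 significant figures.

501400 adults

N(t) = N₀·e^(rt) = 2949 × e^(0.321×16) = 2949 × e^5.136.
e^5.136 ≈ 170.03, so N ≈ 2949 × 170.03 = 501431.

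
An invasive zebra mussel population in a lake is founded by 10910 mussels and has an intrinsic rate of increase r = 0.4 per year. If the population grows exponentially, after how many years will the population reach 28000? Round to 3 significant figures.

Set N₀·e^(rt) = 28000: e^(0.4·t) = 28000/10910 = 2.5665.
0.4·t = ln(2.5665) = 0.94252, so t = 0.94252/0.4 = 2.3563.

2.36 years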